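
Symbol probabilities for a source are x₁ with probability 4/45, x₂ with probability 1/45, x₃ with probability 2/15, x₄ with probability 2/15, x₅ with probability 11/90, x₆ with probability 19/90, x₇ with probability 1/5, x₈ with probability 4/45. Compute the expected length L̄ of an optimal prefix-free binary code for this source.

2.9 bits/symbol

Repeatedly combine the two least-probable nodes; the expected code length is the sum of the merged weights.
merge 1/45 + 4/45 → 1/9
merge 4/45 + 1/9 → 1/5
merge 11/90 + 2/15 → 23/90
merge 2/15 + 1/5 → 1/3
merge 1/5 + 19/90 → 37/90
merge 23/90 + 1/3 → 53/90
merge 37/90 + 53/90 → 1
L = 1/9 + 1/5 + 23/90 + 1/3 + 37/90 + 53/90 + 1 = 29/10 = 2.9 bits/symbol.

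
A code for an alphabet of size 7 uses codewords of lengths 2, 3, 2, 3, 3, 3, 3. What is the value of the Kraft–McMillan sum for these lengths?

With common denominator 2^3 = 8: Σ 2^(−ℓᵢ) = 2/8 + 1/8 + 2/8 + 1/8 + 1/8 + 1/8 + 1/8 = 9/8 = 1.125.

1.125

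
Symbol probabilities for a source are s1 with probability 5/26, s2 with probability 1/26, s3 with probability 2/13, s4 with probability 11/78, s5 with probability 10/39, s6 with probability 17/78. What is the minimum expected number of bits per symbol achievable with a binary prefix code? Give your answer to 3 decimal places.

Repeatedly combine the two least-probable nodes; the expected code length is the sum of the merged weights.
merge 1/26 + 11/78 → 7/39
merge 2/13 + 7/39 → 1/3
merge 5/26 + 17/78 → 16/39
merge 10/39 + 1/3 → 23/39
merge 16/39 + 23/39 → 1
L = 7/39 + 1/3 + 16/39 + 23/39 + 1 = 98/39 ≈ 2.513 bits/symbol.

2.513 bits/symbol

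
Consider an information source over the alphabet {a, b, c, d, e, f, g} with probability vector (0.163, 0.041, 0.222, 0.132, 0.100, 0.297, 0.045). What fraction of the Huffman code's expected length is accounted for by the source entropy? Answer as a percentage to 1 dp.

Entropy H = −Σ p log₂ p ≈ 2.5369 bits.
Huffman merges: 41/1000+9/200→43/500; 43/500+1/10→93/500; 33/250+163/1000→59/200; 93/500+111/500→51/125; 59/200+297/1000→74/125; 51/125+74/125→1. L = 2567/1000 ≈ 2.5670.
Efficiency = H/L = 2.5369/2.5670 = 98.8%.

98.8%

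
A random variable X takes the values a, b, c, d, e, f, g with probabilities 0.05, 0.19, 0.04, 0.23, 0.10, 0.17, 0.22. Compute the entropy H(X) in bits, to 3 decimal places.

H = −Σ pᵢ log₂ pᵢ.
−0.05·log₂(0.05) = 0.2161
−0.19·log₂(0.19) = 0.4552
−0.04·log₂(0.04) = 0.1858
−0.23·log₂(0.23) = 0.4877
−0.10·log₂(0.10) = 0.3322
−0.17·log₂(0.17) = 0.4346
−0.22·log₂(0.22) = 0.4806
Sum ≈ 2.5921 → 2.592 bits.

2.592 bits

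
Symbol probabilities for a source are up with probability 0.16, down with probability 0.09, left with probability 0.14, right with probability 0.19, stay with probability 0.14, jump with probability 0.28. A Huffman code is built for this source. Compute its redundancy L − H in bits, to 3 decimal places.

Entropy H = −Σ p log₂ p ≈ 2.4993 bits.
Huffman merges: 9/100+7/50→23/100; 7/50+4/25→3/10; 19/100+23/100→21/50; 7/25+3/10→29/50; 21/50+29/50→1. L = 253/100 ≈ 2.5300.
L − H = 2.5300 − 2.4993 = 0.031 bits.

0.031 bits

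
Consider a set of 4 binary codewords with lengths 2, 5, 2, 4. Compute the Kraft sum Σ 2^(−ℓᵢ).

With common denominator 2^5 = 32: Σ 2^(−ℓᵢ) = 8/32 + 1/32 + 8/32 + 2/32 = 19/32 = 0.59375.

0.59375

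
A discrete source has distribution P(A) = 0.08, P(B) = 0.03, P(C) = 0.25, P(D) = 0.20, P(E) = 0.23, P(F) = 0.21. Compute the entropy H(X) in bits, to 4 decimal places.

2.3682 bits

H = −Σ pᵢ log₂ pᵢ.
−0.08·log₂(0.08) = 0.2915
−0.03·log₂(0.03) = 0.1518
−0.25·log₂(0.25) = 0.5000
−0.20·log₂(0.20) = 0.4644
−0.23·log₂(0.23) = 0.4877
−0.21·log₂(0.21) = 0.4728
Sum ≈ 2.3682 → 2.3682 bits.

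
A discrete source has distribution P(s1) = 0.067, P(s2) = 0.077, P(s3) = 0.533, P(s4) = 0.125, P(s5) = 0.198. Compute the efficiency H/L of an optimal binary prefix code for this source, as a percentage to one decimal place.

Entropy H = −Σ p log₂ p ≈ 1.8676 bits.
Huffman merges: 67/1000+77/1000→18/125; 1/8+18/125→269/1000; 99/500+269/1000→467/1000; 467/1000+533/1000→1. L = 47/25 ≈ 1.8800.
Efficiency = H/L = 1.8676/1.8800 = 99.3%.

99.3%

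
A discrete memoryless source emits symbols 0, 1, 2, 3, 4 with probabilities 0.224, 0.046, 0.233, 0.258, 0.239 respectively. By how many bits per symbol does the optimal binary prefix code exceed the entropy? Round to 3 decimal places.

Entropy H = −Σ p log₂ p ≈ 2.1753 bits.
Huffman merges: 23/500+28/125→27/100; 233/1000+239/1000→59/125; 129/500+27/100→66/125; 59/125+66/125→1. L = 227/100 ≈ 2.2700.
L − H = 2.2700 − 2.1753 = 0.095 bits.

0.095 bits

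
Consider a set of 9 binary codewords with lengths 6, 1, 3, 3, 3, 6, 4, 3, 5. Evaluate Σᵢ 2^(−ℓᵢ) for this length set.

With common denominator 2^6 = 64: Σ 2^(−ℓᵢ) = 1/64 + 32/64 + 8/64 + 8/64 + 8/64 + 1/64 + 4/64 + 8/64 + 2/64 = 72/64 = 1.125.

1.125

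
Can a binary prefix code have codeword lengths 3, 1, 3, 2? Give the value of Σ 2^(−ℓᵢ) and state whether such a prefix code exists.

With common denominator 2^3 = 8: Σ 2^(−ℓᵢ) = 1/8 + 4/8 + 1/8 + 2/8 = 8/8 = 1.
Kraft's inequality requires Σ ≤ 1; here Σ = 1 ≤ 1, so such a prefix code exists.

1; yes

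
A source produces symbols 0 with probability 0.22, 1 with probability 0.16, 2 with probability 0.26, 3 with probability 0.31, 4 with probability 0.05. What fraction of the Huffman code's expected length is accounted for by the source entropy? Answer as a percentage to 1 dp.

Entropy H = −Σ p log₂ p ≈ 2.1488 bits.
Huffman merges: 1/20+4/25→21/100; 21/100+11/50→43/100; 13/50+31/100→57/100; 43/100+57/100→1. L = 221/100 ≈ 2.2100.
Efficiency = H/L = 2.1488/2.2100 = 97.2%.

97.2%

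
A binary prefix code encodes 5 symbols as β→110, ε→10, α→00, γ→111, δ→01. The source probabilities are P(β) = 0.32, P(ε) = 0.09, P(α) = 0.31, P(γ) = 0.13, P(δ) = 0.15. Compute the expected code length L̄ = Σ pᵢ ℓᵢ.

L̄ = Σ pᵢ·ℓᵢ = 0.32·3 + 0.09·2 + 0.31·2 + 0.13·3 + 0.15·2 = 2.45 bits/symbol.

2.45 bits/symbol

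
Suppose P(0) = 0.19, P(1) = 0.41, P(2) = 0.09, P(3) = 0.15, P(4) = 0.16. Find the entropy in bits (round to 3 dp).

H = −Σ pᵢ log₂ pᵢ.
−0.19·log₂(0.19) = 0.4552
−0.41·log₂(0.41) = 0.5274
−0.09·log₂(0.09) = 0.3127
−0.15·log₂(0.15) = 0.4105
−0.16·log₂(0.16) = 0.4230
Sum ≈ 2.1288 → 2.129 bits.

2.129 bits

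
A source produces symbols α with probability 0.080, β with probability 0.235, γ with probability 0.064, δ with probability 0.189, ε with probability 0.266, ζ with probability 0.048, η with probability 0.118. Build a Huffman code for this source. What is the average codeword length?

Repeatedly combine the two least-probable nodes; the expected code length is the sum of the merged weights.
merge 6/125 + 8/125 → 14/125
merge 2/25 + 14/125 → 24/125
merge 59/500 + 189/1000 → 307/1000
merge 24/125 + 47/200 → 427/1000
merge 133/500 + 307/1000 → 573/1000
merge 427/1000 + 573/1000 → 1
L = 14/125 + 24/125 + 307/1000 + 427/1000 + 573/1000 + 1 = 2611/1000 = 2.611 bits/symbol.

2.611 bits/symbol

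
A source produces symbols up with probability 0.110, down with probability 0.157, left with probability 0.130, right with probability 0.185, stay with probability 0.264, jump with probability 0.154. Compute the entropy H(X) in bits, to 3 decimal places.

2.526 bits

H = −Σ pᵢ log₂ pᵢ.
−0.110·log₂(0.110) = 0.3503
−0.157·log₂(0.157) = 0.4194
−0.130·log₂(0.130) = 0.3826
−0.185·log₂(0.185) = 0.4504
−0.264·log₂(0.264) = 0.5072
−0.154·log₂(0.154) = 0.4156
Sum ≈ 2.5256 → 2.526 bits.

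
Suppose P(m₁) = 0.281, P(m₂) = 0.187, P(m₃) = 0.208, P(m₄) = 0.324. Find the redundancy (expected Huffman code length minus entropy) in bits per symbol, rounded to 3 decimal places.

0.035 bits

Entropy H = −Σ p log₂ p ≈ 1.9649 bits.
Huffman merges: 187/1000+26/125→79/200; 281/1000+81/250→121/200; 79/200+121/200→1. L = 2 ≈ 2.0000.
L − H = 2.0000 − 1.9649 = 0.035 bits.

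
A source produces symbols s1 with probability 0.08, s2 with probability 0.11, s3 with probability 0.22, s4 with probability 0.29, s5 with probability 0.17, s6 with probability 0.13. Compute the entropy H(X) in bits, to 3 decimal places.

H = −Σ pᵢ log₂ pᵢ.
−0.08·log₂(0.08) = 0.2915
−0.11·log₂(0.11) = 0.3503
−0.22·log₂(0.22) = 0.4806
−0.29·log₂(0.29) = 0.5179
−0.17·log₂(0.17) = 0.4346
−0.13·log₂(0.13) = 0.3826
Sum ≈ 2.4575 → 2.458 bits.

2.458 bits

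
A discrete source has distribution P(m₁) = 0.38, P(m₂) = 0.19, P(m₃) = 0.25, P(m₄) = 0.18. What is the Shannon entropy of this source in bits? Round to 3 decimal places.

H = −Σ pᵢ log₂ pᵢ.
−0.38·log₂(0.38) = 0.5305
−0.19·log₂(0.19) = 0.4552
−0.25·log₂(0.25) = 0.5000
−0.18·log₂(0.18) = 0.4453
Sum ≈ 1.9310 → 1.931 bits.

1.931 bits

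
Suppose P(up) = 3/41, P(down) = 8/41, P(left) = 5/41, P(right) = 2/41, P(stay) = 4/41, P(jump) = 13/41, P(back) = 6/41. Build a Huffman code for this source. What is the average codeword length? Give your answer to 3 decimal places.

2.610 bits/symbol

Repeatedly combine the two least-probable nodes; the expected code length is the sum of the merged weights.
merge 2/41 + 3/41 → 5/41
merge 4/41 + 5/41 → 9/41
merge 5/41 + 6/41 → 11/41
merge 8/41 + 9/41 → 17/41
merge 11/41 + 13/41 → 24/41
merge 17/41 + 24/41 → 1
L = 5/41 + 9/41 + 11/41 + 17/41 + 24/41 + 1 = 107/41 ≈ 2.610 bits/symbol.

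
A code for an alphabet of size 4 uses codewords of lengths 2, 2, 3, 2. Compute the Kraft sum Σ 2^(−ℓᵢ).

0.875

With common denominator 2^3 = 8: Σ 2^(−ℓᵢ) = 2/8 + 2/8 + 1/8 + 2/8 = 7/8 = 0.875.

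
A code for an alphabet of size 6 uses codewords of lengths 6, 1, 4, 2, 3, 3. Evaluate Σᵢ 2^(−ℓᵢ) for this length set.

1.078125

With common denominator 2^6 = 64: Σ 2^(−ℓᵢ) = 1/64 + 32/64 + 4/64 + 16/64 + 8/64 + 8/64 = 69/64 = 1.078125.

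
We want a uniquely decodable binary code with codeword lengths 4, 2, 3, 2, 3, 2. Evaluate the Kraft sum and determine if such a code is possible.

1.0625; no

With common denominator 2^4 = 16: Σ 2^(−ℓᵢ) = 1/16 + 4/16 + 2/16 + 4/16 + 2/16 + 4/16 = 17/16 = 1.0625.
Kraft's inequality requires Σ ≤ 1; here Σ = 1.0625 > 1, so no such prefix code exists.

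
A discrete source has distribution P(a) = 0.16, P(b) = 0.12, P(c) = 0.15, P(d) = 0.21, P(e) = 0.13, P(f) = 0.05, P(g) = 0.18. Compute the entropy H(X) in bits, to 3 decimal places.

H = −Σ pᵢ log₂ pᵢ.
−0.16·log₂(0.16) = 0.4230
−0.12·log₂(0.12) = 0.3671
−0.15·log₂(0.15) = 0.4105
−0.21·log₂(0.21) = 0.4728
−0.13·log₂(0.13) = 0.3826
−0.05·log₂(0.05) = 0.2161
−0.18·log₂(0.18) = 0.4453
Sum ≈ 2.7175 → 2.718 bits.

2.718 bits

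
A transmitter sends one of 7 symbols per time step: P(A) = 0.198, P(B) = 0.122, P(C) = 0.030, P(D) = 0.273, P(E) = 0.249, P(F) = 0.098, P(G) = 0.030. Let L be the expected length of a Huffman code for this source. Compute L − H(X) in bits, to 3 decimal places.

Entropy H = −Σ p log₂ p ≈ 2.4756 bits.
Huffman merges: 3/100+3/100→3/50; 3/50+49/500→79/500; 61/500+79/500→7/25; 99/500+249/1000→447/1000; 273/1000+7/25→553/1000; 447/1000+553/1000→1. L = 1249/500 ≈ 2.4980.
L − H = 2.4980 − 2.4756 = 0.022 bits.

0.022 bits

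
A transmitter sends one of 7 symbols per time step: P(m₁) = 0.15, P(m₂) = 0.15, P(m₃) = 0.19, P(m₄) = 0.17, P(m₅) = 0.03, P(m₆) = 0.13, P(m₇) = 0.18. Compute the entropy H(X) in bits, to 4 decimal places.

H = −Σ pᵢ log₂ pᵢ.
−0.15·log₂(0.15) = 0.4105
−0.15·log₂(0.15) = 0.4105
−0.19·log₂(0.19) = 0.4552
−0.17·log₂(0.17) = 0.4346
−0.03·log₂(0.03) = 0.1518
−0.13·log₂(0.13) = 0.3826
−0.18·log₂(0.18) = 0.4453
Sum ≈ 2.6906 → 2.6906 bits.

2.6906 bits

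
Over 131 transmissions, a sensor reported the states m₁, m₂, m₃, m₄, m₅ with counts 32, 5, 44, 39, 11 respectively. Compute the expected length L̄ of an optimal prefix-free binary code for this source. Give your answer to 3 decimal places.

Probabilities are the counts divided by 131.
Repeatedly combine the two least-probable nodes; the expected code length is the sum of the merged weights.
merge 5/131 + 11/131 → 16/131
merge 16/131 + 32/131 → 48/131
merge 39/131 + 44/131 → 83/131
merge 48/131 + 83/131 → 1
L = 16/131 + 48/131 + 83/131 + 1 = 278/131 ≈ 2.122 bits/symbol.

2.122 bits/symbol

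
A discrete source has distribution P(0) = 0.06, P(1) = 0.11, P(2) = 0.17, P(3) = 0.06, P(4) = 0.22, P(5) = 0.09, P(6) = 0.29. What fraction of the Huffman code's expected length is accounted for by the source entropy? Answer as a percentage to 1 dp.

Entropy H = −Σ p log₂ p ≈ 2.5831 bits.
Huffman merges: 3/50+3/50→3/25; 9/100+11/100→1/5; 3/25+17/100→29/100; 1/5+11/50→21/50; 29/100+29/100→29/50; 21/50+29/50→1. L = 261/100 ≈ 2.6100.
Efficiency = H/L = 2.5831/2.6100 = 99.0%.

99.0%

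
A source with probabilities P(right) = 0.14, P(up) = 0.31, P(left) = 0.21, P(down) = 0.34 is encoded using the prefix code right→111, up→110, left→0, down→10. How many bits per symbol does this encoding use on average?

2.24 bits/symbol

L̄ = Σ pᵢ·ℓᵢ = 0.14·3 + 0.31·3 + 0.21·1 + 0.34·2 = 2.24 bits/symbol.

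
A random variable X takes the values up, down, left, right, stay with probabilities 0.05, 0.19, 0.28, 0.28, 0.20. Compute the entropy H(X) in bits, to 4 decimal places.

2.1641 bits

H = −Σ pᵢ log₂ pᵢ.
−0.05·log₂(0.05) = 0.2161
−0.19·log₂(0.19) = 0.4552
−0.28·log₂(0.28) = 0.5142
−0.28·log₂(0.28) = 0.5142
−0.20·log₂(0.20) = 0.4644
Sum ≈ 2.1641 → 2.1641 bits.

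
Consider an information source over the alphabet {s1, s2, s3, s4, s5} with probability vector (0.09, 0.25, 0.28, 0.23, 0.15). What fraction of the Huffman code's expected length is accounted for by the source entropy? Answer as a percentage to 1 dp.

Entropy H = −Σ p log₂ p ≈ 2.2251 bits.
Huffman merges: 9/100+3/20→6/25; 23/100+6/25→47/100; 1/4+7/25→53/100; 47/100+53/100→1. L = 56/25 ≈ 2.2400.
Efficiency = H/L = 2.2251/2.2400 = 99.3%.

99.3%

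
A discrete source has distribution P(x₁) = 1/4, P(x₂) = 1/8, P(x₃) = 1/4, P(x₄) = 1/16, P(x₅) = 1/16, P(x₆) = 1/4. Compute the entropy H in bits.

2.375 bits

Each probability is a power of 1/2, so log₂(1/p) is an integer.
H = Σ p·log₂(1/p) = 1/4·2 + 1/8·3 + 1/4·2 + 1/16·4 + 1/16·4 + 1/4·2 = 2.375 bits.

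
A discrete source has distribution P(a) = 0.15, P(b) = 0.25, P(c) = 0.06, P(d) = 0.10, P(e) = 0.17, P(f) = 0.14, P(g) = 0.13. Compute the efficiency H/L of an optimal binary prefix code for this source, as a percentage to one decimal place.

98.6%

Entropy H = −Σ p log₂ p ≈ 2.7006 bits.
Huffman merges: 3/50+1/10→4/25; 13/100+7/50→27/100; 3/20+4/25→31/100; 17/100+1/4→21/50; 27/100+31/100→29/50; 21/50+29/50→1. L = 137/50 ≈ 2.7400.
Efficiency = H/L = 2.7006/2.7400 = 98.6%.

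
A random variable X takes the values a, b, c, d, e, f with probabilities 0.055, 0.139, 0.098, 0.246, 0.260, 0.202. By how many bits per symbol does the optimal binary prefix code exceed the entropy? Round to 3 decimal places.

0.022 bits

Entropy H = −Σ p log₂ p ≈ 2.4234 bits.
Huffman merges: 11/200+49/500→153/1000; 139/1000+153/1000→73/250; 101/500+123/500→56/125; 13/50+73/250→69/125; 56/125+69/125→1. L = 489/200 ≈ 2.4450.
L − H = 2.4450 − 2.4234 = 0.022 bits.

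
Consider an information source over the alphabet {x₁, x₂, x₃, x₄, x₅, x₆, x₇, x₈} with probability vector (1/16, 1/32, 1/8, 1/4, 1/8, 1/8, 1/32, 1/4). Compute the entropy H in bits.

2.6875 bits

Each probability is a power of 1/2, so log₂(1/p) is an integer.
H = Σ p·log₂(1/p) = 1/16·4 + 1/32·5 + 1/8·3 + 1/4·2 + 1/8·3 + 1/8·3 + 1/32·5 + 1/4·2 = 2.6875 bits.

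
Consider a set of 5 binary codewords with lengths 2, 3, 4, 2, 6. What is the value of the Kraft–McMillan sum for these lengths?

With common denominator 2^6 = 64: Σ 2^(−ℓᵢ) = 16/64 + 8/64 + 4/64 + 16/64 + 1/64 = 45/64 = 0.703125.

0.703125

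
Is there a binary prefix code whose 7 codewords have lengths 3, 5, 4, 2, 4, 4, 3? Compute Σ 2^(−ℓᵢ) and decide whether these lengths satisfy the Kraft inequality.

With common denominator 2^5 = 32: Σ 2^(−ℓᵢ) = 4/32 + 1/32 + 2/32 + 8/32 + 2/32 + 2/32 + 4/32 = 23/32 = 0.71875.
Kraft's inequality requires Σ ≤ 1; here Σ = 0.71875 ≤ 1, so such a prefix code exists.

0.71875; yes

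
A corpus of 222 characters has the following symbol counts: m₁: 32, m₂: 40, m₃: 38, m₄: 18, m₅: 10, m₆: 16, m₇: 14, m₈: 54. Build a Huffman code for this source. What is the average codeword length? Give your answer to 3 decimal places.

Probabilities are the counts divided by 222.
Repeatedly combine the two least-probable nodes; the expected code length is the sum of the merged weights.
merge 5/111 + 7/111 → 4/37
merge 8/111 + 3/37 → 17/111
merge 4/37 + 16/111 → 28/111
merge 17/111 + 19/111 → 12/37
merge 20/111 + 9/37 → 47/111
merge 28/111 + 12/37 → 64/111
merge 47/111 + 64/111 → 1
L = 4/37 + 17/111 + 28/111 + 12/37 + 47/111 + 64/111 + 1 = 105/37 ≈ 2.838 bits/symbol.

2.838 bits/symbol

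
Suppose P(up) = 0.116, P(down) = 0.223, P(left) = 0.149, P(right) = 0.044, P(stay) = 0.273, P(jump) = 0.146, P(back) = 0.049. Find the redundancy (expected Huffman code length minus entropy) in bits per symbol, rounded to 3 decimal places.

0.016 bits

Entropy H = −Σ p log₂ p ≈ 2.5806 bits.
Huffman merges: 11/250+49/1000→93/1000; 93/1000+29/250→209/1000; 73/500+149/1000→59/200; 209/1000+223/1000→54/125; 273/1000+59/200→71/125; 54/125+71/125→1. L = 2597/1000 ≈ 2.5970.
L − H = 2.5970 − 2.5806 = 0.016 bits.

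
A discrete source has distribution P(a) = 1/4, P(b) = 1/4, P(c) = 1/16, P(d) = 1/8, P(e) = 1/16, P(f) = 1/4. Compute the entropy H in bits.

2.375 bits

Each probability is a power of 1/2, so log₂(1/p) is an integer.
H = Σ p·log₂(1/p) = 1/4·2 + 1/4·2 + 1/16·4 + 1/8·3 + 1/16·4 + 1/4·2 = 2.375 bits.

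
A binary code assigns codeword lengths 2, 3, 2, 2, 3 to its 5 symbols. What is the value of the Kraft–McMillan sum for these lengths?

With common denominator 2^3 = 8: Σ 2^(−ℓᵢ) = 2/8 + 1/8 + 2/8 + 2/8 + 1/8 = 8/8 = 1.

1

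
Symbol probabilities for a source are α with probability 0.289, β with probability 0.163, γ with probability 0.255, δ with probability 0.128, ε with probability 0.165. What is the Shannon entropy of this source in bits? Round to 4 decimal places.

H = −Σ pᵢ log₂ pᵢ.
−0.289·log₂(0.289) = 0.5176
−0.163·log₂(0.163) = 0.4266
−0.255·log₂(0.255) = 0.5027
−0.128·log₂(0.128) = 0.3796
−0.165·log₂(0.165) = 0.4289
Sum ≈ 2.2554 → 2.2554 bits.

2.2554 bits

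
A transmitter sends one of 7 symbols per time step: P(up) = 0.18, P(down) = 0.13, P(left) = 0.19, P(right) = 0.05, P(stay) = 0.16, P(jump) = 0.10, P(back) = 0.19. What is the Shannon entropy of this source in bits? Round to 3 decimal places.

2.710 bits

H = −Σ pᵢ log₂ pᵢ.
−0.18·log₂(0.18) = 0.4453
−0.13·log₂(0.13) = 0.3826
−0.19·log₂(0.19) = 0.4552
−0.05·log₂(0.05) = 0.2161
−0.16·log₂(0.16) = 0.4230
−0.10·log₂(0.10) = 0.3322
−0.19·log₂(0.19) = 0.4552
Sum ≈ 2.7097 → 2.710 bits.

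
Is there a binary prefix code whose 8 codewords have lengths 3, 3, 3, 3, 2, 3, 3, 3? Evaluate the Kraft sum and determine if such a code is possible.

With common denominator 2^3 = 8: Σ 2^(−ℓᵢ) = 1/8 + 1/8 + 1/8 + 1/8 + 2/8 + 1/8 + 1/8 + 1/8 = 9/8 = 1.125.
Kraft's inequality requires Σ ≤ 1; here Σ = 1.125 > 1, so no such prefix code exists.

1.125; no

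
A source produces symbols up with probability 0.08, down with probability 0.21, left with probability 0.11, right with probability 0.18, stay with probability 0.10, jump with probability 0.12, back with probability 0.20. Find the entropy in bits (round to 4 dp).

2.7236 bits

H = −Σ pᵢ log₂ pᵢ.
−0.08·log₂(0.08) = 0.2915
−0.21·log₂(0.21) = 0.4728
−0.11·log₂(0.11) = 0.3503
−0.18·log₂(0.18) = 0.4453
−0.10·log₂(0.10) = 0.3322
−0.12·log₂(0.12) = 0.3671
−0.20·log₂(0.20) = 0.4644
Sum ≈ 2.7236 → 2.7236 bits.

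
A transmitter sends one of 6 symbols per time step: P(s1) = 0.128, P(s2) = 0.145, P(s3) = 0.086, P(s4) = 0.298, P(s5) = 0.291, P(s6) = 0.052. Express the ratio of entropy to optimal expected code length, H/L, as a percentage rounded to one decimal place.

Entropy H = −Σ p log₂ p ≈ 2.3485 bits.
Huffman merges: 13/250+43/500→69/500; 16/125+69/500→133/500; 29/200+133/500→411/1000; 291/1000+149/500→589/1000; 411/1000+589/1000→1. L = 601/250 ≈ 2.4040.
Efficiency = H/L = 2.3485/2.4040 = 97.7%.

97.7%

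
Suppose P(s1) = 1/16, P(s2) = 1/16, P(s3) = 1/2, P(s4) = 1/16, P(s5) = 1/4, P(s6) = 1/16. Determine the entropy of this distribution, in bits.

Each probability is a power of 1/2, so log₂(1/p) is an integer.
H = Σ p·log₂(1/p) = 1/16·4 + 1/16·4 + 1/2·1 + 1/16·4 + 1/4·2 + 1/16·4 = 2 bits.

2 bits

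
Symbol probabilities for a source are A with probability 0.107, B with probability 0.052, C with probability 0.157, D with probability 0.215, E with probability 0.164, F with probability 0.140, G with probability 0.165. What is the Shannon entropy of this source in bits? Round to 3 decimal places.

2.717 bits

H = −Σ pᵢ log₂ pᵢ.
−0.107·log₂(0.107) = 0.3450
−0.052·log₂(0.052) = 0.2218
−0.157·log₂(0.157) = 0.4194
−0.215·log₂(0.215) = 0.4768
−0.164·log₂(0.164) = 0.4278
−0.140·log₂(0.140) = 0.3971
−0.165·log₂(0.165) = 0.4289
Sum ≈ 2.7167 → 2.717 bits.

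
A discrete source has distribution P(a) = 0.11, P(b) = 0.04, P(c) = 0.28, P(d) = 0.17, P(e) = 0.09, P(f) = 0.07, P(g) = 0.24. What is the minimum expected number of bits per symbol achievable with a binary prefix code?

2.59 bits/symbol

Repeatedly combine the two least-probable nodes; the expected code length is the sum of the merged weights.
merge 1/25 + 7/100 → 11/100
merge 9/100 + 11/100 → 1/5
merge 11/100 + 17/100 → 7/25
merge 1/5 + 6/25 → 11/25
merge 7/25 + 7/25 → 14/25
merge 11/25 + 14/25 → 1
L = 11/100 + 1/5 + 7/25 + 11/25 + 14/25 + 1 = 259/100 = 2.59 bits/symbol.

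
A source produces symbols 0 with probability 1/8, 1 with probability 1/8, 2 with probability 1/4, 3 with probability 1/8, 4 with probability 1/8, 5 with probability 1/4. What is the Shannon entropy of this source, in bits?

2.5 bits

Each probability is a power of 1/2, so log₂(1/p) is an integer.
H = Σ p·log₂(1/p) = 1/8·3 + 1/8·3 + 1/4·2 + 1/8·3 + 1/8·3 + 1/4·2 = 2.5 bits.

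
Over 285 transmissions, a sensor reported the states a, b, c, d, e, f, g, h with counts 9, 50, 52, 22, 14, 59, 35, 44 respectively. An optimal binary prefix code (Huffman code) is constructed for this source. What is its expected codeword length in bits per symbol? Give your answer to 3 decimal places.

Probabilities are the counts divided by 285.
Repeatedly combine the two least-probable nodes; the expected code length is the sum of the merged weights.
merge 3/95 + 14/285 → 23/285
merge 22/285 + 23/285 → 3/19
merge 7/57 + 44/285 → 79/285
merge 3/19 + 10/57 → 1/3
merge 52/285 + 59/285 → 37/95
merge 79/285 + 1/3 → 58/95
merge 37/95 + 58/95 → 1
L = 23/285 + 3/19 + 79/285 + 1/3 + 37/95 + 58/95 + 1 = 812/285 ≈ 2.849 bits/symbol.

2.849 bits/symbol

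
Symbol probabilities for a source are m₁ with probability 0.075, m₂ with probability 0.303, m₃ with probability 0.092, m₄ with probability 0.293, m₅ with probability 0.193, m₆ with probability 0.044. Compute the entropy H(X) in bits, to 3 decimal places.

H = −Σ pᵢ log₂ pᵢ.
−0.075·log₂(0.075) = 0.2803
−0.303·log₂(0.303) = 0.5220
−0.092·log₂(0.092) = 0.3167
−0.293·log₂(0.293) = 0.5189
−0.193·log₂(0.193) = 0.4581
−0.044·log₂(0.044) = 0.1983
Sum ≈ 2.2942 → 2.294 bits.

2.294 bits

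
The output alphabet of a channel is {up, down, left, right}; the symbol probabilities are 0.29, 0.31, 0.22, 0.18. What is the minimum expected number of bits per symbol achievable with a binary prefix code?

2 bits/symbol

Repeatedly combine the two least-probable nodes; the expected code length is the sum of the merged weights.
merge 9/50 + 11/50 → 2/5
merge 29/100 + 31/100 → 3/5
merge 2/5 + 3/5 → 1
L = 2/5 + 3/5 + 1 = 2 bits/symbol.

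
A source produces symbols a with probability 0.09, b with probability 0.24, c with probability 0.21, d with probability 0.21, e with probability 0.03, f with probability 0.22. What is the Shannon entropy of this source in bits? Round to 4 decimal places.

H = −Σ pᵢ log₂ pᵢ.
−0.09·log₂(0.09) = 0.3127
−0.24·log₂(0.24) = 0.4941
−0.21·log₂(0.21) = 0.4728
−0.21·log₂(0.21) = 0.4728
−0.03·log₂(0.03) = 0.1518
−0.22·log₂(0.22) = 0.4806
Sum ≈ 2.3848 → 2.3848 bits.

2.3848 bits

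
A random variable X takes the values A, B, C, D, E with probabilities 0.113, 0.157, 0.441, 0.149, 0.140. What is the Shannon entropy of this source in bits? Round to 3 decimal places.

2.102 bits

H = −Σ pᵢ log₂ pᵢ.
−0.113·log₂(0.113) = 0.3555
−0.157·log₂(0.157) = 0.4194
−0.441·log₂(0.441) = 0.5209
−0.149·log₂(0.149) = 0.4092
−0.140·log₂(0.140) = 0.3971
Sum ≈ 2.1021 → 2.102 bits.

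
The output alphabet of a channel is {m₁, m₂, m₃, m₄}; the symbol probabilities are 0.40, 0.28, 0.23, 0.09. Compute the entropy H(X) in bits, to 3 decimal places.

H = −Σ pᵢ log₂ pᵢ.
−0.40·log₂(0.40) = 0.5288
−0.28·log₂(0.28) = 0.5142
−0.23·log₂(0.23) = 0.4877
−0.09·log₂(0.09) = 0.3127
Sum ≈ 1.8433 → 1.843 bits.

1.843 bits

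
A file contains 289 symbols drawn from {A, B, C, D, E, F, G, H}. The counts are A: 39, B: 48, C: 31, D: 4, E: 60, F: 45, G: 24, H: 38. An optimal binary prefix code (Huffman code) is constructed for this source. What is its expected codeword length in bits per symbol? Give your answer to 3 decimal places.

Probabilities are the counts divided by 289.
Repeatedly combine the two least-probable nodes; the expected code length is the sum of the merged weights.
merge 4/289 + 24/289 → 28/289
merge 28/289 + 31/289 → 59/289
merge 38/289 + 39/289 → 77/289
merge 45/289 + 48/289 → 93/289
merge 59/289 + 60/289 → 7/17
merge 77/289 + 93/289 → 10/17
merge 7/17 + 10/17 → 1
L = 28/289 + 59/289 + 77/289 + 93/289 + 7/17 + 10/17 + 1 = 835/289 ≈ 2.889 bits/symbol.

2.889 bits/symbol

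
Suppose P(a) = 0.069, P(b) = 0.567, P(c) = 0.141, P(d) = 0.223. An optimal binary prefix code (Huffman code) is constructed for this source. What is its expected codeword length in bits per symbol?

1.643 bits/symbol

Repeatedly combine the two least-probable nodes; the expected code length is the sum of the merged weights.
merge 69/1000 + 141/1000 → 21/100
merge 21/100 + 223/1000 → 433/1000
merge 433/1000 + 567/1000 → 1
L = 21/100 + 433/1000 + 1 = 1643/1000 = 1.643 bits/symbol.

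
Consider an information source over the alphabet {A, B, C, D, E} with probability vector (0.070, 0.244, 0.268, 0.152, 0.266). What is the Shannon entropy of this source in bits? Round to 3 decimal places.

2.196 bits

H = −Σ pᵢ log₂ pᵢ.
−0.070·log₂(0.070) = 0.2686
−0.244·log₂(0.244) = 0.4966
−0.268·log₂(0.268) = 0.5091
−0.152·log₂(0.152) = 0.4131
−0.266·log₂(0.266) = 0.5082
Sum ≈ 2.1955 → 2.196 bits.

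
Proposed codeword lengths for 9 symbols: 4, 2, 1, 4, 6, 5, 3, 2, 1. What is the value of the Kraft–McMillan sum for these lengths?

With common denominator 2^6 = 64: Σ 2^(−ℓᵢ) = 4/64 + 16/64 + 32/64 + 4/64 + 1/64 + 2/64 + 8/64 + 16/64 + 32/64 = 115/64 = 1.796875.

1.796875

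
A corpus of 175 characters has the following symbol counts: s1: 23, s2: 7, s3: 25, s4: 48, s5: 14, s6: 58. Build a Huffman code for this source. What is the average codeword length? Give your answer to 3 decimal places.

2.371 bits/symbol

Probabilities are the counts divided by 175.
Repeatedly combine the two least-probable nodes; the expected code length is the sum of the merged weights.
merge 1/25 + 2/25 → 3/25
merge 3/25 + 23/175 → 44/175
merge 1/7 + 44/175 → 69/175
merge 48/175 + 58/175 → 106/175
merge 69/175 + 106/175 → 1
L = 3/25 + 44/175 + 69/175 + 106/175 + 1 = 83/35 ≈ 2.371 bits/symbol.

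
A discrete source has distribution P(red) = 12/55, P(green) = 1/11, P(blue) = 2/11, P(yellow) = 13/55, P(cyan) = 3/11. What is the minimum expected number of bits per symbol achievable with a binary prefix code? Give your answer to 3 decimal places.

Repeatedly combine the two least-probable nodes; the expected code length is the sum of the merged weights.
merge 1/11 + 2/11 → 3/11
merge 12/55 + 13/55 → 5/11
merge 3/11 + 3/11 → 6/11
merge 5/11 + 6/11 → 1
L = 3/11 + 5/11 + 6/11 + 1 = 25/11 ≈ 2.273 bits/symbol.

2.273 bits/symbol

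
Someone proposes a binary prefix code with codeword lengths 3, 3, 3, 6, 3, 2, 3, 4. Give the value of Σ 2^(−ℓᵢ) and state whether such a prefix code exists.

With common denominator 2^6 = 64: Σ 2^(−ℓᵢ) = 8/64 + 8/64 + 8/64 + 1/64 + 8/64 + 16/64 + 8/64 + 4/64 = 61/64 = 0.953125.
Kraft's inequality requires Σ ≤ 1; here Σ = 0.953125 ≤ 1, so such a prefix code exists.

0.953125; yes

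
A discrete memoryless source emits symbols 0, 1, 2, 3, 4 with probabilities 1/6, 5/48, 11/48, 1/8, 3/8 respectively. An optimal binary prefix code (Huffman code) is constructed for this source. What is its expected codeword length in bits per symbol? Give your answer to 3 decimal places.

2.229 bits/symbol

Repeatedly combine the two least-probable nodes; the expected code length is the sum of the merged weights.
merge 5/48 + 1/8 → 11/48
merge 1/6 + 11/48 → 19/48
merge 11/48 + 3/8 → 29/48
merge 19/48 + 29/48 → 1
L = 11/48 + 19/48 + 29/48 + 1 = 107/48 ≈ 2.229 bits/symbol.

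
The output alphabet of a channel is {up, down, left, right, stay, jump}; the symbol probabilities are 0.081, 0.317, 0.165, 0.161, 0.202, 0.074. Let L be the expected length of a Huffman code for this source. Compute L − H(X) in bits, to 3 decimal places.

0.055 bits

Entropy H = −Σ p log₂ p ≈ 2.4163 bits.
Huffman merges: 37/500+81/1000→31/200; 31/200+161/1000→79/250; 33/200+101/500→367/1000; 79/250+317/1000→633/1000; 367/1000+633/1000→1. L = 2471/1000 ≈ 2.4710.
L − H = 2.4710 − 2.4163 = 0.055 bits.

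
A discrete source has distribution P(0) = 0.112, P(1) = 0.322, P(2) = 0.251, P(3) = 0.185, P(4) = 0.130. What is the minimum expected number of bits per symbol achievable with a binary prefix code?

Repeatedly combine the two least-probable nodes; the expected code length is the sum of the merged weights.
merge 14/125 + 13/100 → 121/500
merge 37/200 + 121/500 → 427/1000
merge 251/1000 + 161/500 → 573/1000
merge 427/1000 + 573/1000 → 1
L = 121/500 + 427/1000 + 573/1000 + 1 = 1121/500 = 2.242 bits/symbol.

2.242 bits/symbol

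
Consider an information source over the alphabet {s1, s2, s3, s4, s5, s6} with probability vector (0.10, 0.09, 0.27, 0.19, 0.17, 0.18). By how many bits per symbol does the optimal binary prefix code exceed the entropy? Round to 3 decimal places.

0.050 bits

Entropy H = −Σ p log₂ p ≈ 2.4900 bits.
Huffman merges: 9/100+1/10→19/100; 17/100+9/50→7/20; 19/100+19/100→19/50; 27/100+7/20→31/50; 19/50+31/50→1. L = 127/50 ≈ 2.5400.
L − H = 2.5400 − 2.4900 = 0.050 bits.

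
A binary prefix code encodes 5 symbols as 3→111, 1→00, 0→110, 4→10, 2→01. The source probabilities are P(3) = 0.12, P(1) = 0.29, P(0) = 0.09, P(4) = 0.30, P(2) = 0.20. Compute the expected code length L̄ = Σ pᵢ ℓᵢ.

2.21 bits/symbol

L̄ = Σ pᵢ·ℓᵢ = 0.12·3 + 0.29·2 + 0.09·3 + 0.30·2 + 0.20·2 = 2.21 bits/symbol.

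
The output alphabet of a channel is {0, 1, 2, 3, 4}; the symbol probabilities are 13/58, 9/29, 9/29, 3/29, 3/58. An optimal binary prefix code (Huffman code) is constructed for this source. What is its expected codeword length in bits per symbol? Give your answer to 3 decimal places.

2.155 bits/symbol

Repeatedly combine the two least-probable nodes; the expected code length is the sum of the merged weights.
merge 3/58 + 3/29 → 9/58
merge 9/58 + 13/58 → 11/29
merge 9/29 + 9/29 → 18/29
merge 11/29 + 18/29 → 1
L = 9/58 + 11/29 + 18/29 + 1 = 125/58 ≈ 2.155 bits/symbol.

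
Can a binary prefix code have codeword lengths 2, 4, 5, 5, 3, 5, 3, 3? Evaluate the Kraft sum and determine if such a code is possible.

With common denominator 2^5 = 32: Σ 2^(−ℓᵢ) = 8/32 + 2/32 + 1/32 + 1/32 + 4/32 + 1/32 + 4/32 + 4/32 = 25/32 = 0.78125.
Kraft's inequality requires Σ ≤ 1; here Σ = 0.78125 ≤ 1, so such a prefix code exists.

0.78125; yes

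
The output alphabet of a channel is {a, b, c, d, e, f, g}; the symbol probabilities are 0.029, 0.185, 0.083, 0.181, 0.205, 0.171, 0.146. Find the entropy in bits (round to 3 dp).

H = −Σ pᵢ log₂ pᵢ.
−0.029·log₂(0.029) = 0.1481
−0.185·log₂(0.185) = 0.4504
−0.083·log₂(0.083) = 0.2980
−0.181·log₂(0.181) = 0.4463
−0.205·log₂(0.205) = 0.4687
−0.171·log₂(0.171) = 0.4357
−0.146·log₂(0.146) = 0.4053
Sum ≈ 2.6525 → 2.653 bits.

2.653 bits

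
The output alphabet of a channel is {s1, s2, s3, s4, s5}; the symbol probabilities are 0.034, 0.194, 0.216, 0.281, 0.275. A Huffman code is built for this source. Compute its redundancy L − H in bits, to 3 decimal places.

Entropy H = −Σ p log₂ p ≈ 2.1292 bits.
Huffman merges: 17/500+97/500→57/250; 27/125+57/250→111/250; 11/40+281/1000→139/250; 111/250+139/250→1. L = 557/250 ≈ 2.2280.
L − H = 2.2280 − 2.1292 = 0.099 bits.

0.099 bits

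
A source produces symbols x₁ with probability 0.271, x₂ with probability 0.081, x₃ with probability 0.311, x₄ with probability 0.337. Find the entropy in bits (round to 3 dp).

1.857 bits

H = −Σ pᵢ log₂ pᵢ.
−0.271·log₂(0.271) = 0.5105
−0.081·log₂(0.081) = 0.2937
−0.311·log₂(0.311) = 0.5240
−0.337·log₂(0.337) = 0.5288
Sum ≈ 1.8570 → 1.857 bits.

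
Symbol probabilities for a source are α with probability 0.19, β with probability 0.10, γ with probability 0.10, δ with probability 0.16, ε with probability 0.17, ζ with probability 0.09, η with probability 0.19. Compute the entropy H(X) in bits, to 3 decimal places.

H = −Σ pᵢ log₂ pᵢ.
−0.19·log₂(0.19) = 0.4552
−0.10·log₂(0.10) = 0.3322
−0.10·log₂(0.10) = 0.3322
−0.16·log₂(0.16) = 0.4230
−0.17·log₂(0.17) = 0.4346
−0.09·log₂(0.09) = 0.3127
−0.19·log₂(0.19) = 0.4552
Sum ≈ 2.7451 → 2.745 bits.

2.745 bits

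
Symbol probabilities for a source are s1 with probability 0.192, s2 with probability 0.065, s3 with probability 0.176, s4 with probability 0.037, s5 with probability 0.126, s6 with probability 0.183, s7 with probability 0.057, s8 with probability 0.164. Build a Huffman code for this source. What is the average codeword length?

2.878 bits/symbol

Repeatedly combine the two least-probable nodes; the expected code length is the sum of the merged weights.
merge 37/1000 + 57/1000 → 47/500
merge 13/200 + 47/500 → 159/1000
merge 63/500 + 159/1000 → 57/200
merge 41/250 + 22/125 → 17/50
merge 183/1000 + 24/125 → 3/8
merge 57/200 + 17/50 → 5/8
merge 3/8 + 5/8 → 1
L = 47/500 + 159/1000 + 57/200 + 17/50 + 3/8 + 5/8 + 1 = 1439/500 = 2.878 bits/symbol.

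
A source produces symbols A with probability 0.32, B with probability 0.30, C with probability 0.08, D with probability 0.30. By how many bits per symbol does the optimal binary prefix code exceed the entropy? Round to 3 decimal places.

Entropy H = −Σ p log₂ p ≈ 1.8597 bits.
Huffman merges: 2/25+3/10→19/50; 3/10+8/25→31/50; 19/50+31/50→1. L = 2 ≈ 2.0000.
L − H = 2.0000 − 1.8597 = 0.140 bits.

0.140 bits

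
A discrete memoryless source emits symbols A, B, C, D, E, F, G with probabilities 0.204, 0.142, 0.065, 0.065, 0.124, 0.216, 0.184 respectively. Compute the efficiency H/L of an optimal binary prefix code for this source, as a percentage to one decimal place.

98.9%

Entropy H = −Σ p log₂ p ≈ 2.6807 bits.
Huffman merges: 13/200+13/200→13/100; 31/250+13/100→127/500; 71/500+23/125→163/500; 51/250+27/125→21/50; 127/500+163/500→29/50; 21/50+29/50→1. L = 271/100 ≈ 2.7100.
Efficiency = H/L = 2.6807/2.7100 = 98.9%.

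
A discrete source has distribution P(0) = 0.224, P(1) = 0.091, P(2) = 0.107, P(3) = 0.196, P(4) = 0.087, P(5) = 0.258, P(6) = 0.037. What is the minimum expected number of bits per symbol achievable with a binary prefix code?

2.642 bits/symbol

Repeatedly combine the two least-probable nodes; the expected code length is the sum of the merged weights.
merge 37/1000 + 87/1000 → 31/250
merge 91/1000 + 107/1000 → 99/500
merge 31/250 + 49/250 → 8/25
merge 99/500 + 28/125 → 211/500
merge 129/500 + 8/25 → 289/500
merge 211/500 + 289/500 → 1
L = 31/250 + 99/500 + 8/25 + 211/500 + 289/500 + 1 = 1321/500 = 2.642 bits/symbol.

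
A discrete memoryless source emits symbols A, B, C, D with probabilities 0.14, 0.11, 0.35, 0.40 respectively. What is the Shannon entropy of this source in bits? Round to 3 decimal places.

1.806 bits

H = −Σ pᵢ log₂ pᵢ.
−0.14·log₂(0.14) = 0.3971
−0.11·log₂(0.11) = 0.3503
−0.35·log₂(0.35) = 0.5301
−0.40·log₂(0.40) = 0.5288
Sum ≈ 1.8063 → 1.806 bits.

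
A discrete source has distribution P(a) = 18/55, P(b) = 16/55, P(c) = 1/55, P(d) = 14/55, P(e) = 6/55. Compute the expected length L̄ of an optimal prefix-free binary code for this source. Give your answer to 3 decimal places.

2.127 bits/symbol

Repeatedly combine the two least-probable nodes; the expected code length is the sum of the merged weights.
merge 1/55 + 6/55 → 7/55
merge 7/55 + 14/55 → 21/55
merge 16/55 + 18/55 → 34/55
merge 21/55 + 34/55 → 1
L = 7/55 + 21/55 + 34/55 + 1 = 117/55 ≈ 2.127 bits/symbol.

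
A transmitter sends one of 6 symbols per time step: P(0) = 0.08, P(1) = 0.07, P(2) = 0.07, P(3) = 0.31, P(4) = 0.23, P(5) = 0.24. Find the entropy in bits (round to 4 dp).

H = −Σ pᵢ log₂ pᵢ.
−0.08·log₂(0.08) = 0.2915
−0.07·log₂(0.07) = 0.2686
−0.07·log₂(0.07) = 0.2686
−0.31·log₂(0.31) = 0.5238
−0.23·log₂(0.23) = 0.4877
−0.24·log₂(0.24) = 0.4941
Sum ≈ 2.3342 → 2.3342 bits.

2.3342 bits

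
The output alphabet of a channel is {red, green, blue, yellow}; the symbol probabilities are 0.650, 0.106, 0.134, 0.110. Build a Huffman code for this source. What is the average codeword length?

1.566 bits/symbol

Repeatedly combine the two least-probable nodes; the expected code length is the sum of the merged weights.
merge 53/500 + 11/100 → 27/125
merge 67/500 + 27/125 → 7/20
merge 7/20 + 13/20 → 1
L = 27/125 + 7/20 + 1 = 783/500 = 1.566 bits/symbol.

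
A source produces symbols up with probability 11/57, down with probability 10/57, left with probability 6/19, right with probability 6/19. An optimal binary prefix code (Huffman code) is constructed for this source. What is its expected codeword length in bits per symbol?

Repeatedly combine the two least-probable nodes; the expected code length is the sum of the merged weights.
merge 10/57 + 11/57 → 7/19
merge 6/19 + 6/19 → 12/19
merge 7/19 + 12/19 → 1
L = 7/19 + 12/19 + 1 = 2 bits/symbol.

2 bits/symbol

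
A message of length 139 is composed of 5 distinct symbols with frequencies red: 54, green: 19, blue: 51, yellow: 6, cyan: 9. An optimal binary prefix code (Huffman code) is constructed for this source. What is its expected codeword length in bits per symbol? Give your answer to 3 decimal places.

1.964 bits/symbol

Probabilities are the counts divided by 139.
Repeatedly combine the two least-probable nodes; the expected code length is the sum of the merged weights.
merge 6/139 + 9/139 → 15/139
merge 15/139 + 19/139 → 34/139
merge 34/139 + 51/139 → 85/139
merge 54/139 + 85/139 → 1
L = 15/139 + 34/139 + 85/139 + 1 = 273/139 ≈ 1.964 bits/symbol.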